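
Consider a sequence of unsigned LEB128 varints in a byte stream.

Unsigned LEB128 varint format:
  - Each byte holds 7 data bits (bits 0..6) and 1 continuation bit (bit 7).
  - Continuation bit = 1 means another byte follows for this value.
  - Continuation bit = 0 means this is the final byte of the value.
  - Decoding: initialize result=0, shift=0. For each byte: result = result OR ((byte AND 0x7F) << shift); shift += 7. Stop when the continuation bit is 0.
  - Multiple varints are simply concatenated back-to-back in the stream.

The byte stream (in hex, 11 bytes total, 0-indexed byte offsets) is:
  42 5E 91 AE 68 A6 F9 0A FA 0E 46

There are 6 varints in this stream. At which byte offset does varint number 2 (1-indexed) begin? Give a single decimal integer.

  byte[0]=0x42 cont=0 payload=0x42=66: acc |= 66<<0 -> acc=66 shift=7 [end]
Varint 1: bytes[0:1] = 42 -> value 66 (1 byte(s))
  byte[1]=0x5E cont=0 payload=0x5E=94: acc |= 94<<0 -> acc=94 shift=7 [end]
Varint 2: bytes[1:2] = 5E -> value 94 (1 byte(s))
  byte[2]=0x91 cont=1 payload=0x11=17: acc |= 17<<0 -> acc=17 shift=7
  byte[3]=0xAE cont=1 payload=0x2E=46: acc |= 46<<7 -> acc=5905 shift=14
  byte[4]=0x68 cont=0 payload=0x68=104: acc |= 104<<14 -> acc=1709841 shift=21 [end]
Varint 3: bytes[2:5] = 91 AE 68 -> value 1709841 (3 byte(s))
  byte[5]=0xA6 cont=1 payload=0x26=38: acc |= 38<<0 -> acc=38 shift=7
  byte[6]=0xF9 cont=1 payload=0x79=121: acc |= 121<<7 -> acc=15526 shift=14
  byte[7]=0x0A cont=0 payload=0x0A=10: acc |= 10<<14 -> acc=179366 shift=21 [end]
Varint 4: bytes[5:8] = A6 F9 0A -> value 179366 (3 byte(s))
  byte[8]=0xFA cont=1 payload=0x7A=122: acc |= 122<<0 -> acc=122 shift=7
  byte[9]=0x0E cont=0 payload=0x0E=14: acc |= 14<<7 -> acc=1914 shift=14 [end]
Varint 5: bytes[8:10] = FA 0E -> value 1914 (2 byte(s))
  byte[10]=0x46 cont=0 payload=0x46=70: acc |= 70<<0 -> acc=70 shift=7 [end]
Varint 6: bytes[10:11] = 46 -> value 70 (1 byte(s))

Answer: 1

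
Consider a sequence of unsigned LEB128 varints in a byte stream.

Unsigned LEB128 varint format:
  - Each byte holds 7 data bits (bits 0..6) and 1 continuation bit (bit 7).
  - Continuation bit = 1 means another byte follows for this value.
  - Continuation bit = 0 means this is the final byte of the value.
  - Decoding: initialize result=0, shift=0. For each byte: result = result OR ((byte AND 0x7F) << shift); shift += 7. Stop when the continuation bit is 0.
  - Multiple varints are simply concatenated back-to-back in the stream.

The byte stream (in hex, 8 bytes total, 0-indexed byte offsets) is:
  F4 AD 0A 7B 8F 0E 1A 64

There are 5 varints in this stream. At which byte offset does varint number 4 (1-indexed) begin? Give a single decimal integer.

  byte[0]=0xF4 cont=1 payload=0x74=116: acc |= 116<<0 -> acc=116 shift=7
  byte[1]=0xAD cont=1 payload=0x2D=45: acc |= 45<<7 -> acc=5876 shift=14
  byte[2]=0x0A cont=0 payload=0x0A=10: acc |= 10<<14 -> acc=169716 shift=21 [end]
Varint 1: bytes[0:3] = F4 AD 0A -> value 169716 (3 byte(s))
  byte[3]=0x7B cont=0 payload=0x7B=123: acc |= 123<<0 -> acc=123 shift=7 [end]
Varint 2: bytes[3:4] = 7B -> value 123 (1 byte(s))
  byte[4]=0x8F cont=1 payload=0x0F=15: acc |= 15<<0 -> acc=15 shift=7
  byte[5]=0x0E cont=0 payload=0x0E=14: acc |= 14<<7 -> acc=1807 shift=14 [end]
Varint 3: bytes[4:6] = 8F 0E -> value 1807 (2 byte(s))
  byte[6]=0x1A cont=0 payload=0x1A=26: acc |= 26<<0 -> acc=26 shift=7 [end]
Varint 4: bytes[6:7] = 1A -> value 26 (1 byte(s))
  byte[7]=0x64 cont=0 payload=0x64=100: acc |= 100<<0 -> acc=100 shift=7 [end]
Varint 5: bytes[7:8] = 64 -> value 100 (1 byte(s))

Answer: 6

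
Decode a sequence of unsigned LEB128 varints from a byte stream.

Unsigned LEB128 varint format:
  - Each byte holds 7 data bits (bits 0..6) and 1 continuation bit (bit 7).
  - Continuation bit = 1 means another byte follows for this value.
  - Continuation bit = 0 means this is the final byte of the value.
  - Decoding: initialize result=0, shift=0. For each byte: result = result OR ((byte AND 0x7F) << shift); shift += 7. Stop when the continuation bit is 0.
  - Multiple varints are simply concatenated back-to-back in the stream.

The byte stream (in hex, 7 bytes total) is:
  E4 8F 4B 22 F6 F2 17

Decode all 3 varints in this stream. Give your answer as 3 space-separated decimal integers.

  byte[0]=0xE4 cont=1 payload=0x64=100: acc |= 100<<0 -> acc=100 shift=7
  byte[1]=0x8F cont=1 payload=0x0F=15: acc |= 15<<7 -> acc=2020 shift=14
  byte[2]=0x4B cont=0 payload=0x4B=75: acc |= 75<<14 -> acc=1230820 shift=21 [end]
Varint 1: bytes[0:3] = E4 8F 4B -> value 1230820 (3 byte(s))
  byte[3]=0x22 cont=0 payload=0x22=34: acc |= 34<<0 -> acc=34 shift=7 [end]
Varint 2: bytes[3:4] = 22 -> value 34 (1 byte(s))
  byte[4]=0xF6 cont=1 payload=0x76=118: acc |= 118<<0 -> acc=118 shift=7
  byte[5]=0xF2 cont=1 payload=0x72=114: acc |= 114<<7 -> acc=14710 shift=14
  byte[6]=0x17 cont=0 payload=0x17=23: acc |= 23<<14 -> acc=391542 shift=21 [end]
Varint 3: bytes[4:7] = F6 F2 17 -> value 391542 (3 byte(s))

Answer: 1230820 34 391542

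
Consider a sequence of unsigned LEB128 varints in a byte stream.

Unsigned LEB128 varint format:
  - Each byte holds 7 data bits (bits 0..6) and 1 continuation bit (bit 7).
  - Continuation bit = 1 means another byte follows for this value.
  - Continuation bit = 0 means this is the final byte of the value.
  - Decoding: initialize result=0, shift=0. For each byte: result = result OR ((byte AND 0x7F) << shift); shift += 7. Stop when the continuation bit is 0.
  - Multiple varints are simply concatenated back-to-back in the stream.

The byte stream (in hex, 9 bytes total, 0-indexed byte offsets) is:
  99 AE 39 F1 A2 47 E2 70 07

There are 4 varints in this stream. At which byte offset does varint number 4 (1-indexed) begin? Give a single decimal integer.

Answer: 8

Derivation:
  byte[0]=0x99 cont=1 payload=0x19=25: acc |= 25<<0 -> acc=25 shift=7
  byte[1]=0xAE cont=1 payload=0x2E=46: acc |= 46<<7 -> acc=5913 shift=14
  byte[2]=0x39 cont=0 payload=0x39=57: acc |= 57<<14 -> acc=939801 shift=21 [end]
Varint 1: bytes[0:3] = 99 AE 39 -> value 939801 (3 byte(s))
  byte[3]=0xF1 cont=1 payload=0x71=113: acc |= 113<<0 -> acc=113 shift=7
  byte[4]=0xA2 cont=1 payload=0x22=34: acc |= 34<<7 -> acc=4465 shift=14
  byte[5]=0x47 cont=0 payload=0x47=71: acc |= 71<<14 -> acc=1167729 shift=21 [end]
Varint 2: bytes[3:6] = F1 A2 47 -> value 1167729 (3 byte(s))
  byte[6]=0xE2 cont=1 payload=0x62=98: acc |= 98<<0 -> acc=98 shift=7
  byte[7]=0x70 cont=0 payload=0x70=112: acc |= 112<<7 -> acc=14434 shift=14 [end]
Varint 3: bytes[6:8] = E2 70 -> value 14434 (2 byte(s))
  byte[8]=0x07 cont=0 payload=0x07=7: acc |= 7<<0 -> acc=7 shift=7 [end]
Varint 4: bytes[8:9] = 07 -> value 7 (1 byte(s))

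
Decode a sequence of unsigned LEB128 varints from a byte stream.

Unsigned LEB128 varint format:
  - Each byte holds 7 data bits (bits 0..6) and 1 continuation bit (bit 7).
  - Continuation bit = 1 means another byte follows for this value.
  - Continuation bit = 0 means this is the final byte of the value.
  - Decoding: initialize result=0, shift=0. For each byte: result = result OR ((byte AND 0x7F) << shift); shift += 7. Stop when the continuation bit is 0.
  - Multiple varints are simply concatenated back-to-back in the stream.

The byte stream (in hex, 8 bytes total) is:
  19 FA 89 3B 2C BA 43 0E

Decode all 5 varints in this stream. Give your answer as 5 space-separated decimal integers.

Answer: 25 967930 44 8634 14

Derivation:
  byte[0]=0x19 cont=0 payload=0x19=25: acc |= 25<<0 -> acc=25 shift=7 [end]
Varint 1: bytes[0:1] = 19 -> value 25 (1 byte(s))
  byte[1]=0xFA cont=1 payload=0x7A=122: acc |= 122<<0 -> acc=122 shift=7
  byte[2]=0x89 cont=1 payload=0x09=9: acc |= 9<<7 -> acc=1274 shift=14
  byte[3]=0x3B cont=0 payload=0x3B=59: acc |= 59<<14 -> acc=967930 shift=21 [end]
Varint 2: bytes[1:4] = FA 89 3B -> value 967930 (3 byte(s))
  byte[4]=0x2C cont=0 payload=0x2C=44: acc |= 44<<0 -> acc=44 shift=7 [end]
Varint 3: bytes[4:5] = 2C -> value 44 (1 byte(s))
  byte[5]=0xBA cont=1 payload=0x3A=58: acc |= 58<<0 -> acc=58 shift=7
  byte[6]=0x43 cont=0 payload=0x43=67: acc |= 67<<7 -> acc=8634 shift=14 [end]
Varint 4: bytes[5:7] = BA 43 -> value 8634 (2 byte(s))
  byte[7]=0x0E cont=0 payload=0x0E=14: acc |= 14<<0 -> acc=14 shift=7 [end]
Varint 5: bytes[7:8] = 0E -> value 14 (1 byte(s))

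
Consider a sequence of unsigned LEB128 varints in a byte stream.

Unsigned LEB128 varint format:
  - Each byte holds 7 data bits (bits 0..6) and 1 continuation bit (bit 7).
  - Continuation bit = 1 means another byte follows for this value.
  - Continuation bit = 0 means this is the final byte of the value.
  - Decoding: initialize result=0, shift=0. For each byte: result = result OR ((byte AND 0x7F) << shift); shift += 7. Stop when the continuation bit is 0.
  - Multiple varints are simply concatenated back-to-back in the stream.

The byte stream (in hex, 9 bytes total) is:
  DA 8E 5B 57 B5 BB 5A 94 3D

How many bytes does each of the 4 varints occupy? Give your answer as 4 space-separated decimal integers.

  byte[0]=0xDA cont=1 payload=0x5A=90: acc |= 90<<0 -> acc=90 shift=7
  byte[1]=0x8E cont=1 payload=0x0E=14: acc |= 14<<7 -> acc=1882 shift=14
  byte[2]=0x5B cont=0 payload=0x5B=91: acc |= 91<<14 -> acc=1492826 shift=21 [end]
Varint 1: bytes[0:3] = DA 8E 5B -> value 1492826 (3 byte(s))
  byte[3]=0x57 cont=0 payload=0x57=87: acc |= 87<<0 -> acc=87 shift=7 [end]
Varint 2: bytes[3:4] = 57 -> value 87 (1 byte(s))
  byte[4]=0xB5 cont=1 payload=0x35=53: acc |= 53<<0 -> acc=53 shift=7
  byte[5]=0xBB cont=1 payload=0x3B=59: acc |= 59<<7 -> acc=7605 shift=14
  byte[6]=0x5A cont=0 payload=0x5A=90: acc |= 90<<14 -> acc=1482165 shift=21 [end]
Varint 3: bytes[4:7] = B5 BB 5A -> value 1482165 (3 byte(s))
  byte[7]=0x94 cont=1 payload=0x14=20: acc |= 20<<0 -> acc=20 shift=7
  byte[8]=0x3D cont=0 payload=0x3D=61: acc |= 61<<7 -> acc=7828 shift=14 [end]
Varint 4: bytes[7:9] = 94 3D -> value 7828 (2 byte(s))

Answer: 3 1 3 2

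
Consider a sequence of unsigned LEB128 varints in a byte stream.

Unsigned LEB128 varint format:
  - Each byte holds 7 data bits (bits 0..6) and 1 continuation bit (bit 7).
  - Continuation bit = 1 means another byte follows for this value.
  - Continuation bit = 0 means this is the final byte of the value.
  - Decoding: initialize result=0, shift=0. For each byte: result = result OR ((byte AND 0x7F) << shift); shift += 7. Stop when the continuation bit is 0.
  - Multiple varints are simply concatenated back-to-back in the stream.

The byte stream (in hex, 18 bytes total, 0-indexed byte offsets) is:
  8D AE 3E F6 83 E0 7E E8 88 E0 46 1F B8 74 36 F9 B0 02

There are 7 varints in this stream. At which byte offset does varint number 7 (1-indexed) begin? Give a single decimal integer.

  byte[0]=0x8D cont=1 payload=0x0D=13: acc |= 13<<0 -> acc=13 shift=7
  byte[1]=0xAE cont=1 payload=0x2E=46: acc |= 46<<7 -> acc=5901 shift=14
  byte[2]=0x3E cont=0 payload=0x3E=62: acc |= 62<<14 -> acc=1021709 shift=21 [end]
Varint 1: bytes[0:3] = 8D AE 3E -> value 1021709 (3 byte(s))
  byte[3]=0xF6 cont=1 payload=0x76=118: acc |= 118<<0 -> acc=118 shift=7
  byte[4]=0x83 cont=1 payload=0x03=3: acc |= 3<<7 -> acc=502 shift=14
  byte[5]=0xE0 cont=1 payload=0x60=96: acc |= 96<<14 -> acc=1573366 shift=21
  byte[6]=0x7E cont=0 payload=0x7E=126: acc |= 126<<21 -> acc=265814518 shift=28 [end]
Varint 2: bytes[3:7] = F6 83 E0 7E -> value 265814518 (4 byte(s))
  byte[7]=0xE8 cont=1 payload=0x68=104: acc |= 104<<0 -> acc=104 shift=7
  byte[8]=0x88 cont=1 payload=0x08=8: acc |= 8<<7 -> acc=1128 shift=14
  byte[9]=0xE0 cont=1 payload=0x60=96: acc |= 96<<14 -> acc=1573992 shift=21
  byte[10]=0x46 cont=0 payload=0x46=70: acc |= 70<<21 -> acc=148374632 shift=28 [end]
Varint 3: bytes[7:11] = E8 88 E0 46 -> value 148374632 (4 byte(s))
  byte[11]=0x1F cont=0 payload=0x1F=31: acc |= 31<<0 -> acc=31 shift=7 [end]
Varint 4: bytes[11:12] = 1F -> value 31 (1 byte(s))
  byte[12]=0xB8 cont=1 payload=0x38=56: acc |= 56<<0 -> acc=56 shift=7
  byte[13]=0x74 cont=0 payload=0x74=116: acc |= 116<<7 -> acc=14904 shift=14 [end]
Varint 5: bytes[12:14] = B8 74 -> value 14904 (2 byte(s))
  byte[14]=0x36 cont=0 payload=0x36=54: acc |= 54<<0 -> acc=54 shift=7 [end]
Varint 6: bytes[14:15] = 36 -> value 54 (1 byte(s))
  byte[15]=0xF9 cont=1 payload=0x79=121: acc |= 121<<0 -> acc=121 shift=7
  byte[16]=0xB0 cont=1 payload=0x30=48: acc |= 48<<7 -> acc=6265 shift=14
  byte[17]=0x02 cont=0 payload=0x02=2: acc |= 2<<14 -> acc=39033 shift=21 [end]
Varint 7: bytes[15:18] = F9 B0 02 -> value 39033 (3 byte(s))

Answer: 15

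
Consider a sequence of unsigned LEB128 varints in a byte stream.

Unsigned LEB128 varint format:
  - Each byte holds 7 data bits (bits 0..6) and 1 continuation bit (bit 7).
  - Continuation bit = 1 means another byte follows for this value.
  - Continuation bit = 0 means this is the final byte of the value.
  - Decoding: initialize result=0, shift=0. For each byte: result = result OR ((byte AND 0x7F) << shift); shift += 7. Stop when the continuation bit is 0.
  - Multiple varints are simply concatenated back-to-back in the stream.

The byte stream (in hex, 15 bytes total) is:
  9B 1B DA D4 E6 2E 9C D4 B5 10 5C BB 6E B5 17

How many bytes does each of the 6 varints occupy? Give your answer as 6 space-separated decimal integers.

Answer: 2 4 4 1 2 2

Derivation:
  byte[0]=0x9B cont=1 payload=0x1B=27: acc |= 27<<0 -> acc=27 shift=7
  byte[1]=0x1B cont=0 payload=0x1B=27: acc |= 27<<7 -> acc=3483 shift=14 [end]
Varint 1: bytes[0:2] = 9B 1B -> value 3483 (2 byte(s))
  byte[2]=0xDA cont=1 payload=0x5A=90: acc |= 90<<0 -> acc=90 shift=7
  byte[3]=0xD4 cont=1 payload=0x54=84: acc |= 84<<7 -> acc=10842 shift=14
  byte[4]=0xE6 cont=1 payload=0x66=102: acc |= 102<<14 -> acc=1682010 shift=21
  byte[5]=0x2E cont=0 payload=0x2E=46: acc |= 46<<21 -> acc=98151002 shift=28 [end]
Varint 2: bytes[2:6] = DA D4 E6 2E -> value 98151002 (4 byte(s))
  byte[6]=0x9C cont=1 payload=0x1C=28: acc |= 28<<0 -> acc=28 shift=7
  byte[7]=0xD4 cont=1 payload=0x54=84: acc |= 84<<7 -> acc=10780 shift=14
  byte[8]=0xB5 cont=1 payload=0x35=53: acc |= 53<<14 -> acc=879132 shift=21
  byte[9]=0x10 cont=0 payload=0x10=16: acc |= 16<<21 -> acc=34433564 shift=28 [end]
Varint 3: bytes[6:10] = 9C D4 B5 10 -> value 34433564 (4 byte(s))
  byte[10]=0x5C cont=0 payload=0x5C=92: acc |= 92<<0 -> acc=92 shift=7 [end]
Varint 4: bytes[10:11] = 5C -> value 92 (1 byte(s))
  byte[11]=0xBB cont=1 payload=0x3B=59: acc |= 59<<0 -> acc=59 shift=7
  byte[12]=0x6E cont=0 payload=0x6E=110: acc |= 110<<7 -> acc=14139 shift=14 [end]
Varint 5: bytes[11:13] = BB 6E -> value 14139 (2 byte(s))
  byte[13]=0xB5 cont=1 payload=0x35=53: acc |= 53<<0 -> acc=53 shift=7
  byte[14]=0x17 cont=0 payload=0x17=23: acc |= 23<<7 -> acc=2997 shift=14 [end]
Varint 6: bytes[13:15] = B5 17 -> value 2997 (2 byte(s))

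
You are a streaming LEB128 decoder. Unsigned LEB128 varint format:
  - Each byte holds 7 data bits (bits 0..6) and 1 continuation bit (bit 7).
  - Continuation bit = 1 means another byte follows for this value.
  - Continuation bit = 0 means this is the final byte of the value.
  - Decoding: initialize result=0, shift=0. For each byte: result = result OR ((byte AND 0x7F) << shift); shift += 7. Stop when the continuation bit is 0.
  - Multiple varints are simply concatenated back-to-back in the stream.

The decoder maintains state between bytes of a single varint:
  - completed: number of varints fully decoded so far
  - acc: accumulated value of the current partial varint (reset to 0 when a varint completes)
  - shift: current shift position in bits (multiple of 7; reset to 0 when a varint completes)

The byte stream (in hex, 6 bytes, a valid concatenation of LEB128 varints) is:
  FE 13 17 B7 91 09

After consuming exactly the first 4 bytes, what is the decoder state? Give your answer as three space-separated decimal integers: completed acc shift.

byte[0]=0xFE cont=1 payload=0x7E: acc |= 126<<0 -> completed=0 acc=126 shift=7
byte[1]=0x13 cont=0 payload=0x13: varint #1 complete (value=2558); reset -> completed=1 acc=0 shift=0
byte[2]=0x17 cont=0 payload=0x17: varint #2 complete (value=23); reset -> completed=2 acc=0 shift=0
byte[3]=0xB7 cont=1 payload=0x37: acc |= 55<<0 -> completed=2 acc=55 shift=7

Answer: 2 55 7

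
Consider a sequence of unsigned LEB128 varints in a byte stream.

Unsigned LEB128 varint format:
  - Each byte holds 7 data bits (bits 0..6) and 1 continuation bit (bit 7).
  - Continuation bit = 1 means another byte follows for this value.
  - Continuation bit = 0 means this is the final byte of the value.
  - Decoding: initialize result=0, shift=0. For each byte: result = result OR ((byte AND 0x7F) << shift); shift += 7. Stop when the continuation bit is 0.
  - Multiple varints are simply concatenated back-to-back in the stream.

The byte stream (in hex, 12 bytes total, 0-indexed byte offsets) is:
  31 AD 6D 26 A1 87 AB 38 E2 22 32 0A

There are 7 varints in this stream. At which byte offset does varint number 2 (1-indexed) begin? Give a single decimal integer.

  byte[0]=0x31 cont=0 payload=0x31=49: acc |= 49<<0 -> acc=49 shift=7 [end]
Varint 1: bytes[0:1] = 31 -> value 49 (1 byte(s))
  byte[1]=0xAD cont=1 payload=0x2D=45: acc |= 45<<0 -> acc=45 shift=7
  byte[2]=0x6D cont=0 payload=0x6D=109: acc |= 109<<7 -> acc=13997 shift=14 [end]
Varint 2: bytes[1:3] = AD 6D -> value 13997 (2 byte(s))
  byte[3]=0x26 cont=0 payload=0x26=38: acc |= 38<<0 -> acc=38 shift=7 [end]
Varint 3: bytes[3:4] = 26 -> value 38 (1 byte(s))
  byte[4]=0xA1 cont=1 payload=0x21=33: acc |= 33<<0 -> acc=33 shift=7
  byte[5]=0x87 cont=1 payload=0x07=7: acc |= 7<<7 -> acc=929 shift=14
  byte[6]=0xAB cont=1 payload=0x2B=43: acc |= 43<<14 -> acc=705441 shift=21
  byte[7]=0x38 cont=0 payload=0x38=56: acc |= 56<<21 -> acc=118145953 shift=28 [end]
Varint 4: bytes[4:8] = A1 87 AB 38 -> value 118145953 (4 byte(s))
  byte[8]=0xE2 cont=1 payload=0x62=98: acc |= 98<<0 -> acc=98 shift=7
  byte[9]=0x22 cont=0 payload=0x22=34: acc |= 34<<7 -> acc=4450 shift=14 [end]
Varint 5: bytes[8:10] = E2 22 -> value 4450 (2 byte(s))
  byte[10]=0x32 cont=0 payload=0x32=50: acc |= 50<<0 -> acc=50 shift=7 [end]
Varint 6: bytes[10:11] = 32 -> value 50 (1 byte(s))
  byte[11]=0x0A cont=0 payload=0x0A=10: acc |= 10<<0 -> acc=10 shift=7 [end]
Varint 7: bytes[11:12] = 0A -> value 10 (1 byte(s))

Answer: 1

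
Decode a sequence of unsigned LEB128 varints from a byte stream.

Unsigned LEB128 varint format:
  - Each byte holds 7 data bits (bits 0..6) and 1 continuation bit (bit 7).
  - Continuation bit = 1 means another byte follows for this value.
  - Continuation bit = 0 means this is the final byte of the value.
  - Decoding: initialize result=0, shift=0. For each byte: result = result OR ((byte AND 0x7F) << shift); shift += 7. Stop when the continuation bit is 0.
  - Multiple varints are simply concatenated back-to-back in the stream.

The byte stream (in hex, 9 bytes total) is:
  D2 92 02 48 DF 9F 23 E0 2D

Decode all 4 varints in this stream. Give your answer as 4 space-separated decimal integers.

Answer: 35154 72 577503 5856

Derivation:
  byte[0]=0xD2 cont=1 payload=0x52=82: acc |= 82<<0 -> acc=82 shift=7
  byte[1]=0x92 cont=1 payload=0x12=18: acc |= 18<<7 -> acc=2386 shift=14
  byte[2]=0x02 cont=0 payload=0x02=2: acc |= 2<<14 -> acc=35154 shift=21 [end]
Varint 1: bytes[0:3] = D2 92 02 -> value 35154 (3 byte(s))
  byte[3]=0x48 cont=0 payload=0x48=72: acc |= 72<<0 -> acc=72 shift=7 [end]
Varint 2: bytes[3:4] = 48 -> value 72 (1 byte(s))
  byte[4]=0xDF cont=1 payload=0x5F=95: acc |= 95<<0 -> acc=95 shift=7
  byte[5]=0x9F cont=1 payload=0x1F=31: acc |= 31<<7 -> acc=4063 shift=14
  byte[6]=0x23 cont=0 payload=0x23=35: acc |= 35<<14 -> acc=577503 shift=21 [end]
Varint 3: bytes[4:7] = DF 9F 23 -> value 577503 (3 byte(s))
  byte[7]=0xE0 cont=1 payload=0x60=96: acc |= 96<<0 -> acc=96 shift=7
  byte[8]=0x2D cont=0 payload=0x2D=45: acc |= 45<<7 -> acc=5856 shift=14 [end]
Varint 4: bytes[7:9] = E0 2D -> value 5856 (2 byte(s))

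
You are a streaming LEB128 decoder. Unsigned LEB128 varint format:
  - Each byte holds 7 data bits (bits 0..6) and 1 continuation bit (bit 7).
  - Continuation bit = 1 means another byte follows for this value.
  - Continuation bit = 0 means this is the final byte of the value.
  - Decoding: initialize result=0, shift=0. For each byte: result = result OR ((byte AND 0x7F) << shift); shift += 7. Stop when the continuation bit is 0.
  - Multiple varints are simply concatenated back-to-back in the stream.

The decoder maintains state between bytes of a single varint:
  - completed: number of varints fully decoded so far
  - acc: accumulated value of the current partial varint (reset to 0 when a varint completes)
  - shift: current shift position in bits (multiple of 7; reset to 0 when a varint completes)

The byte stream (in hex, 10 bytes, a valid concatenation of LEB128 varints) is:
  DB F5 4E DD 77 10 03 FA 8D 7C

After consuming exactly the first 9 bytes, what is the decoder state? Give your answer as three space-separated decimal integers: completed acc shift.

Answer: 4 1786 14

Derivation:
byte[0]=0xDB cont=1 payload=0x5B: acc |= 91<<0 -> completed=0 acc=91 shift=7
byte[1]=0xF5 cont=1 payload=0x75: acc |= 117<<7 -> completed=0 acc=15067 shift=14
byte[2]=0x4E cont=0 payload=0x4E: varint #1 complete (value=1293019); reset -> completed=1 acc=0 shift=0
byte[3]=0xDD cont=1 payload=0x5D: acc |= 93<<0 -> completed=1 acc=93 shift=7
byte[4]=0x77 cont=0 payload=0x77: varint #2 complete (value=15325); reset -> completed=2 acc=0 shift=0
byte[5]=0x10 cont=0 payload=0x10: varint #3 complete (value=16); reset -> completed=3 acc=0 shift=0
byte[6]=0x03 cont=0 payload=0x03: varint #4 complete (value=3); reset -> completed=4 acc=0 shift=0
byte[7]=0xFA cont=1 payload=0x7A: acc |= 122<<0 -> completed=4 acc=122 shift=7
byte[8]=0x8D cont=1 payload=0x0D: acc |= 13<<7 -> completed=4 acc=1786 shift=14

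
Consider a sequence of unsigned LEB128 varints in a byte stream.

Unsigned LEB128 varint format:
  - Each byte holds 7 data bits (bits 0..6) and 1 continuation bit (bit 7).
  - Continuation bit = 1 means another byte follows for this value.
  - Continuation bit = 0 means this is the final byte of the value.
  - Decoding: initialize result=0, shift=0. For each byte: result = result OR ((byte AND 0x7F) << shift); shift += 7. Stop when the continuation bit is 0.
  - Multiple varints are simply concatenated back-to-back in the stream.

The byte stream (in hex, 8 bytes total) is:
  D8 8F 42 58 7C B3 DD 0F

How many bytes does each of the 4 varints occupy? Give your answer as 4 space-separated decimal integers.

  byte[0]=0xD8 cont=1 payload=0x58=88: acc |= 88<<0 -> acc=88 shift=7
  byte[1]=0x8F cont=1 payload=0x0F=15: acc |= 15<<7 -> acc=2008 shift=14
  byte[2]=0x42 cont=0 payload=0x42=66: acc |= 66<<14 -> acc=1083352 shift=21 [end]
Varint 1: bytes[0:3] = D8 8F 42 -> value 1083352 (3 byte(s))
  byte[3]=0x58 cont=0 payload=0x58=88: acc |= 88<<0 -> acc=88 shift=7 [end]
Varint 2: bytes[3:4] = 58 -> value 88 (1 byte(s))
  byte[4]=0x7C cont=0 payload=0x7C=124: acc |= 124<<0 -> acc=124 shift=7 [end]
Varint 3: bytes[4:5] = 7C -> value 124 (1 byte(s))
  byte[5]=0xB3 cont=1 payload=0x33=51: acc |= 51<<0 -> acc=51 shift=7
  byte[6]=0xDD cont=1 payload=0x5D=93: acc |= 93<<7 -> acc=11955 shift=14
  byte[7]=0x0F cont=0 payload=0x0F=15: acc |= 15<<14 -> acc=257715 shift=21 [end]
Varint 4: bytes[5:8] = B3 DD 0F -> value 257715 (3 byte(s))

Answer: 3 1 1 3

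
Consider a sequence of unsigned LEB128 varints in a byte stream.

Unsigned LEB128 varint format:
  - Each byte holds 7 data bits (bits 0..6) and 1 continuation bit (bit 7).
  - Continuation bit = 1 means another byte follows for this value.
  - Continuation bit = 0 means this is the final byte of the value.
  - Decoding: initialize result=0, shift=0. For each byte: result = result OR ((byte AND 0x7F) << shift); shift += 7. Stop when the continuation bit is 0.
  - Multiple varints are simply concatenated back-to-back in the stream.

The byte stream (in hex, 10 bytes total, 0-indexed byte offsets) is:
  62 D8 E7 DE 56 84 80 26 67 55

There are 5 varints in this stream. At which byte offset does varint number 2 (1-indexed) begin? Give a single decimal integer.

  byte[0]=0x62 cont=0 payload=0x62=98: acc |= 98<<0 -> acc=98 shift=7 [end]
Varint 1: bytes[0:1] = 62 -> value 98 (1 byte(s))
  byte[1]=0xD8 cont=1 payload=0x58=88: acc |= 88<<0 -> acc=88 shift=7
  byte[2]=0xE7 cont=1 payload=0x67=103: acc |= 103<<7 -> acc=13272 shift=14
  byte[3]=0xDE cont=1 payload=0x5E=94: acc |= 94<<14 -> acc=1553368 shift=21
  byte[4]=0x56 cont=0 payload=0x56=86: acc |= 86<<21 -> acc=181908440 shift=28 [end]
Varint 2: bytes[1:5] = D8 E7 DE 56 -> value 181908440 (4 byte(s))
  byte[5]=0x84 cont=1 payload=0x04=4: acc |= 4<<0 -> acc=4 shift=7
  byte[6]=0x80 cont=1 payload=0x00=0: acc |= 0<<7 -> acc=4 shift=14
  byte[7]=0x26 cont=0 payload=0x26=38: acc |= 38<<14 -> acc=622596 shift=21 [end]
Varint 3: bytes[5:8] = 84 80 26 -> value 622596 (3 byte(s))
  byte[8]=0x67 cont=0 payload=0x67=103: acc |= 103<<0 -> acc=103 shift=7 [end]
Varint 4: bytes[8:9] = 67 -> value 103 (1 byte(s))
  byte[9]=0x55 cont=0 payload=0x55=85: acc |= 85<<0 -> acc=85 shift=7 [end]
Varint 5: bytes[9:10] = 55 -> value 85 (1 byte(s))

Answer: 1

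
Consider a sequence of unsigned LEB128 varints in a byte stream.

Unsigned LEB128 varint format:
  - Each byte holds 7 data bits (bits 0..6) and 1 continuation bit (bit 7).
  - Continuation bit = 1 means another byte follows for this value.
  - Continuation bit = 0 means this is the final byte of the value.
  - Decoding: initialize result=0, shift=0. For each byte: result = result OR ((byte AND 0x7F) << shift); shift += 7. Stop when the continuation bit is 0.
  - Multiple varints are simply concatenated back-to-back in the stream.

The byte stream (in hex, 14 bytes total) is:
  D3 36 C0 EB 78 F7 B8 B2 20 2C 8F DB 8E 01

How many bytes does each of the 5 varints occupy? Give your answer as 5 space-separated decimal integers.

Answer: 2 3 4 1 4

Derivation:
  byte[0]=0xD3 cont=1 payload=0x53=83: acc |= 83<<0 -> acc=83 shift=7
  byte[1]=0x36 cont=0 payload=0x36=54: acc |= 54<<7 -> acc=6995 shift=14 [end]
Varint 1: bytes[0:2] = D3 36 -> value 6995 (2 byte(s))
  byte[2]=0xC0 cont=1 payload=0x40=64: acc |= 64<<0 -> acc=64 shift=7
  byte[3]=0xEB cont=1 payload=0x6B=107: acc |= 107<<7 -> acc=13760 shift=14
  byte[4]=0x78 cont=0 payload=0x78=120: acc |= 120<<14 -> acc=1979840 shift=21 [end]
Varint 2: bytes[2:5] = C0 EB 78 -> value 1979840 (3 byte(s))
  byte[5]=0xF7 cont=1 payload=0x77=119: acc |= 119<<0 -> acc=119 shift=7
  byte[6]=0xB8 cont=1 payload=0x38=56: acc |= 56<<7 -> acc=7287 shift=14
  byte[7]=0xB2 cont=1 payload=0x32=50: acc |= 50<<14 -> acc=826487 shift=21
  byte[8]=0x20 cont=0 payload=0x20=32: acc |= 32<<21 -> acc=67935351 shift=28 [end]
Varint 3: bytes[5:9] = F7 B8 B2 20 -> value 67935351 (4 byte(s))
  byte[9]=0x2C cont=0 payload=0x2C=44: acc |= 44<<0 -> acc=44 shift=7 [end]
Varint 4: bytes[9:10] = 2C -> value 44 (1 byte(s))
  byte[10]=0x8F cont=1 payload=0x0F=15: acc |= 15<<0 -> acc=15 shift=7
  byte[11]=0xDB cont=1 payload=0x5B=91: acc |= 91<<7 -> acc=11663 shift=14
  byte[12]=0x8E cont=1 payload=0x0E=14: acc |= 14<<14 -> acc=241039 shift=21
  byte[13]=0x01 cont=0 payload=0x01=1: acc |= 1<<21 -> acc=2338191 shift=28 [end]
Varint 5: bytes[10:14] = 8F DB 8E 01 -> value 2338191 (4 byte(s))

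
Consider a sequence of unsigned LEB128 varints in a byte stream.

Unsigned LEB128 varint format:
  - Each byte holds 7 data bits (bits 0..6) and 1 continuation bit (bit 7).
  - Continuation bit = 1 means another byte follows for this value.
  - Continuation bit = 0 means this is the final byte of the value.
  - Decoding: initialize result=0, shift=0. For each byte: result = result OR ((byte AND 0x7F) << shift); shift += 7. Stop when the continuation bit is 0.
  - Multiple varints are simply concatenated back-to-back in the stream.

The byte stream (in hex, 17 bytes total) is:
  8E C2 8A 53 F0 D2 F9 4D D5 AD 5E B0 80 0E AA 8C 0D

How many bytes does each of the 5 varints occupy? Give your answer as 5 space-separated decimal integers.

  byte[0]=0x8E cont=1 payload=0x0E=14: acc |= 14<<0 -> acc=14 shift=7
  byte[1]=0xC2 cont=1 payload=0x42=66: acc |= 66<<7 -> acc=8462 shift=14
  byte[2]=0x8A cont=1 payload=0x0A=10: acc |= 10<<14 -> acc=172302 shift=21
  byte[3]=0x53 cont=0 payload=0x53=83: acc |= 83<<21 -> acc=174235918 shift=28 [end]
Varint 1: bytes[0:4] = 8E C2 8A 53 -> value 174235918 (4 byte(s))
  byte[4]=0xF0 cont=1 payload=0x70=112: acc |= 112<<0 -> acc=112 shift=7
  byte[5]=0xD2 cont=1 payload=0x52=82: acc |= 82<<7 -> acc=10608 shift=14
  byte[6]=0xF9 cont=1 payload=0x79=121: acc |= 121<<14 -> acc=1993072 shift=21
  byte[7]=0x4D cont=0 payload=0x4D=77: acc |= 77<<21 -> acc=163473776 shift=28 [end]
Varint 2: bytes[4:8] = F0 D2 F9 4D -> value 163473776 (4 byte(s))
  byte[8]=0xD5 cont=1 payload=0x55=85: acc |= 85<<0 -> acc=85 shift=7
  byte[9]=0xAD cont=1 payload=0x2D=45: acc |= 45<<7 -> acc=5845 shift=14
  byte[10]=0x5E cont=0 payload=0x5E=94: acc |= 94<<14 -> acc=1545941 shift=21 [end]
Varint 3: bytes[8:11] = D5 AD 5E -> value 1545941 (3 byte(s))
  byte[11]=0xB0 cont=1 payload=0x30=48: acc |= 48<<0 -> acc=48 shift=7
  byte[12]=0x80 cont=1 payload=0x00=0: acc |= 0<<7 -> acc=48 shift=14
  byte[13]=0x0E cont=0 payload=0x0E=14: acc |= 14<<14 -> acc=229424 shift=21 [end]
Varint 4: bytes[11:14] = B0 80 0E -> value 229424 (3 byte(s))
  byte[14]=0xAA cont=1 payload=0x2A=42: acc |= 42<<0 -> acc=42 shift=7
  byte[15]=0x8C cont=1 payload=0x0C=12: acc |= 12<<7 -> acc=1578 shift=14
  byte[16]=0x0D cont=0 payload=0x0D=13: acc |= 13<<14 -> acc=214570 shift=21 [end]
Varint 5: bytes[14:17] = AA 8C 0D -> value 214570 (3 byte(s))

Answer: 4 4 3 3 3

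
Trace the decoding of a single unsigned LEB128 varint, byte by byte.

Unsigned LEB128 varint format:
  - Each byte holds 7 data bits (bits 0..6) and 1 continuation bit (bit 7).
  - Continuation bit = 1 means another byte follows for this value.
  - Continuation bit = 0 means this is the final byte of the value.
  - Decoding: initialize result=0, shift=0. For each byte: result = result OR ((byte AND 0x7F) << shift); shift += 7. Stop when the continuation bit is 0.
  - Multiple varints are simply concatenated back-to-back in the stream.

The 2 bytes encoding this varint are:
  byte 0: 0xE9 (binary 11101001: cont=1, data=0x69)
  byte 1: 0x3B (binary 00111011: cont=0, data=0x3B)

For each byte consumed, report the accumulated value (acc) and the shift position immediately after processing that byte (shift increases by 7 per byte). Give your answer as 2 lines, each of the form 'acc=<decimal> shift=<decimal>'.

Answer: acc=105 shift=7
acc=7657 shift=14

Derivation:
byte 0=0xE9: payload=0x69=105, contrib = 105<<0 = 105; acc -> 105, shift -> 7
byte 1=0x3B: payload=0x3B=59, contrib = 59<<7 = 7552; acc -> 7657, shift -> 14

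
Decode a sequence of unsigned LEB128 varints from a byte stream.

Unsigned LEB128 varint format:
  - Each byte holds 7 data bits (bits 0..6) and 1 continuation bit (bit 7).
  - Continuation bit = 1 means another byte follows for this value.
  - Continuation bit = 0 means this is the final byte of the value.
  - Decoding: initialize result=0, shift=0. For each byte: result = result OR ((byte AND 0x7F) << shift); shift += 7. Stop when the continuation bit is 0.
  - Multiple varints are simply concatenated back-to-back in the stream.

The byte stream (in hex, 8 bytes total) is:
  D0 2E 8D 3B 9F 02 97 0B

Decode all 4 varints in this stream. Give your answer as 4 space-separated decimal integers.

Answer: 5968 7565 287 1431

Derivation:
  byte[0]=0xD0 cont=1 payload=0x50=80: acc |= 80<<0 -> acc=80 shift=7
  byte[1]=0x2E cont=0 payload=0x2E=46: acc |= 46<<7 -> acc=5968 shift=14 [end]
Varint 1: bytes[0:2] = D0 2E -> value 5968 (2 byte(s))
  byte[2]=0x8D cont=1 payload=0x0D=13: acc |= 13<<0 -> acc=13 shift=7
  byte[3]=0x3B cont=0 payload=0x3B=59: acc |= 59<<7 -> acc=7565 shift=14 [end]
Varint 2: bytes[2:4] = 8D 3B -> value 7565 (2 byte(s))
  byte[4]=0x9F cont=1 payload=0x1F=31: acc |= 31<<0 -> acc=31 shift=7
  byte[5]=0x02 cont=0 payload=0x02=2: acc |= 2<<7 -> acc=287 shift=14 [end]
Varint 3: bytes[4:6] = 9F 02 -> value 287 (2 byte(s))
  byte[6]=0x97 cont=1 payload=0x17=23: acc |= 23<<0 -> acc=23 shift=7
  byte[7]=0x0B cont=0 payload=0x0B=11: acc |= 11<<7 -> acc=1431 shift=14 [end]
Varint 4: bytes[6:8] = 97 0B -> value 1431 (2 byte(s))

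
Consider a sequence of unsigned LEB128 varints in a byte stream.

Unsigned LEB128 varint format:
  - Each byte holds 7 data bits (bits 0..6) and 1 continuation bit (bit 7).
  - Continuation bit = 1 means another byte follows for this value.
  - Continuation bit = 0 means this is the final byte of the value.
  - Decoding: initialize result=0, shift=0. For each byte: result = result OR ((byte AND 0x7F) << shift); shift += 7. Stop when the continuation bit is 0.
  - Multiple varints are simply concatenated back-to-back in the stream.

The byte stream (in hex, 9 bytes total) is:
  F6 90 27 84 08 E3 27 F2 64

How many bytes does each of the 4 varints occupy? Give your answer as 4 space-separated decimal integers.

  byte[0]=0xF6 cont=1 payload=0x76=118: acc |= 118<<0 -> acc=118 shift=7
  byte[1]=0x90 cont=1 payload=0x10=16: acc |= 16<<7 -> acc=2166 shift=14
  byte[2]=0x27 cont=0 payload=0x27=39: acc |= 39<<14 -> acc=641142 shift=21 [end]
Varint 1: bytes[0:3] = F6 90 27 -> value 641142 (3 byte(s))
  byte[3]=0x84 cont=1 payload=0x04=4: acc |= 4<<0 -> acc=4 shift=7
  byte[4]=0x08 cont=0 payload=0x08=8: acc |= 8<<7 -> acc=1028 shift=14 [end]
Varint 2: bytes[3:5] = 84 08 -> value 1028 (2 byte(s))
  byte[5]=0xE3 cont=1 payload=0x63=99: acc |= 99<<0 -> acc=99 shift=7
  byte[6]=0x27 cont=0 payload=0x27=39: acc |= 39<<7 -> acc=5091 shift=14 [end]
Varint 3: bytes[5:7] = E3 27 -> value 5091 (2 byte(s))
  byte[7]=0xF2 cont=1 payload=0x72=114: acc |= 114<<0 -> acc=114 shift=7
  byte[8]=0x64 cont=0 payload=0x64=100: acc |= 100<<7 -> acc=12914 shift=14 [end]
Varint 4: bytes[7:9] = F2 64 -> value 12914 (2 byte(s))

Answer: 3 2 2 2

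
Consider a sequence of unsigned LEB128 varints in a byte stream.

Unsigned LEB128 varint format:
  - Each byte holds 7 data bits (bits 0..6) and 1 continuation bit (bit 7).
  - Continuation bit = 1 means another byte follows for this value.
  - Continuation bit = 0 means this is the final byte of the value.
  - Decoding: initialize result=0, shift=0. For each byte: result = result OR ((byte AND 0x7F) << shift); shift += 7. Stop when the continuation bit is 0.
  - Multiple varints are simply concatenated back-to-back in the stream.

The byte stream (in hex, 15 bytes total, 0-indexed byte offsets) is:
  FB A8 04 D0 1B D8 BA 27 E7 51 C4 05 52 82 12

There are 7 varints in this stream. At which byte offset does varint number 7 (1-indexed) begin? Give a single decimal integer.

  byte[0]=0xFB cont=1 payload=0x7B=123: acc |= 123<<0 -> acc=123 shift=7
  byte[1]=0xA8 cont=1 payload=0x28=40: acc |= 40<<7 -> acc=5243 shift=14
  byte[2]=0x04 cont=0 payload=0x04=4: acc |= 4<<14 -> acc=70779 shift=21 [end]
Varint 1: bytes[0:3] = FB A8 04 -> value 70779 (3 byte(s))
  byte[3]=0xD0 cont=1 payload=0x50=80: acc |= 80<<0 -> acc=80 shift=7
  byte[4]=0x1B cont=0 payload=0x1B=27: acc |= 27<<7 -> acc=3536 shift=14 [end]
Varint 2: bytes[3:5] = D0 1B -> value 3536 (2 byte(s))
  byte[5]=0xD8 cont=1 payload=0x58=88: acc |= 88<<0 -> acc=88 shift=7
  byte[6]=0xBA cont=1 payload=0x3A=58: acc |= 58<<7 -> acc=7512 shift=14
  byte[7]=0x27 cont=0 payload=0x27=39: acc |= 39<<14 -> acc=646488 shift=21 [end]
Varint 3: bytes[5:8] = D8 BA 27 -> value 646488 (3 byte(s))
  byte[8]=0xE7 cont=1 payload=0x67=103: acc |= 103<<0 -> acc=103 shift=7
  byte[9]=0x51 cont=0 payload=0x51=81: acc |= 81<<7 -> acc=10471 shift=14 [end]
Varint 4: bytes[8:10] = E7 51 -> value 10471 (2 byte(s))
  byte[10]=0xC4 cont=1 payload=0x44=68: acc |= 68<<0 -> acc=68 shift=7
  byte[11]=0x05 cont=0 payload=0x05=5: acc |= 5<<7 -> acc=708 shift=14 [end]
Varint 5: bytes[10:12] = C4 05 -> value 708 (2 byte(s))
  byte[12]=0x52 cont=0 payload=0x52=82: acc |= 82<<0 -> acc=82 shift=7 [end]
Varint 6: bytes[12:13] = 52 -> value 82 (1 byte(s))
  byte[13]=0x82 cont=1 payload=0x02=2: acc |= 2<<0 -> acc=2 shift=7
  byte[14]=0x12 cont=0 payload=0x12=18: acc |= 18<<7 -> acc=2306 shift=14 [end]
Varint 7: bytes[13:15] = 82 12 -> value 2306 (2 byte(s))

Answer: 13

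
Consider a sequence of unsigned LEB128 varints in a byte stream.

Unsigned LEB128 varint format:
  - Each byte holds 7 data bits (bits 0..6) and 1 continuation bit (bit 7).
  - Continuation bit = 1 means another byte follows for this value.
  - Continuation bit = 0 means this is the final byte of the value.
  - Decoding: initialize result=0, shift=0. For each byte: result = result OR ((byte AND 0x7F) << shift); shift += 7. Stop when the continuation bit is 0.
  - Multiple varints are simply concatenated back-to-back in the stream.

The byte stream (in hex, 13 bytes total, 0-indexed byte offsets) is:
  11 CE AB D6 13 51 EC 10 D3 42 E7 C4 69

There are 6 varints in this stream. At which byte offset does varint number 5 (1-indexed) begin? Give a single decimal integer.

  byte[0]=0x11 cont=0 payload=0x11=17: acc |= 17<<0 -> acc=17 shift=7 [end]
Varint 1: bytes[0:1] = 11 -> value 17 (1 byte(s))
  byte[1]=0xCE cont=1 payload=0x4E=78: acc |= 78<<0 -> acc=78 shift=7
  byte[2]=0xAB cont=1 payload=0x2B=43: acc |= 43<<7 -> acc=5582 shift=14
  byte[3]=0xD6 cont=1 payload=0x56=86: acc |= 86<<14 -> acc=1414606 shift=21
  byte[4]=0x13 cont=0 payload=0x13=19: acc |= 19<<21 -> acc=41260494 shift=28 [end]
Varint 2: bytes[1:5] = CE AB D6 13 -> value 41260494 (4 byte(s))
  byte[5]=0x51 cont=0 payload=0x51=81: acc |= 81<<0 -> acc=81 shift=7 [end]
Varint 3: bytes[5:6] = 51 -> value 81 (1 byte(s))
  byte[6]=0xEC cont=1 payload=0x6C=108: acc |= 108<<0 -> acc=108 shift=7
  byte[7]=0x10 cont=0 payload=0x10=16: acc |= 16<<7 -> acc=2156 shift=14 [end]
Varint 4: bytes[6:8] = EC 10 -> value 2156 (2 byte(s))
  byte[8]=0xD3 cont=1 payload=0x53=83: acc |= 83<<0 -> acc=83 shift=7
  byte[9]=0x42 cont=0 payload=0x42=66: acc |= 66<<7 -> acc=8531 shift=14 [end]
Varint 5: bytes[8:10] = D3 42 -> value 8531 (2 byte(s))
  byte[10]=0xE7 cont=1 payload=0x67=103: acc |= 103<<0 -> acc=103 shift=7
  byte[11]=0xC4 cont=1 payload=0x44=68: acc |= 68<<7 -> acc=8807 shift=14
  byte[12]=0x69 cont=0 payload=0x69=105: acc |= 105<<14 -> acc=1729127 shift=21 [end]
Varint 6: bytes[10:13] = E7 C4 69 -> value 1729127 (3 byte(s))

Answer: 8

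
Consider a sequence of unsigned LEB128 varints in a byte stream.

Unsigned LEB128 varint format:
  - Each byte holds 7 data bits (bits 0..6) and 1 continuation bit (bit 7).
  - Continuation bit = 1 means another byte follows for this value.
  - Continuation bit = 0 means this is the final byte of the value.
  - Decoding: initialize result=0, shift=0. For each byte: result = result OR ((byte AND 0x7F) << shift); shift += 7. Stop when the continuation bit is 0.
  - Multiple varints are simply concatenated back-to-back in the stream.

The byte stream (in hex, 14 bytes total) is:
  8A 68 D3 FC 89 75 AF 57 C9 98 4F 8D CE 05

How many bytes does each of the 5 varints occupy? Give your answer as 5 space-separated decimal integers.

  byte[0]=0x8A cont=1 payload=0x0A=10: acc |= 10<<0 -> acc=10 shift=7
  byte[1]=0x68 cont=0 payload=0x68=104: acc |= 104<<7 -> acc=13322 shift=14 [end]
Varint 1: bytes[0:2] = 8A 68 -> value 13322 (2 byte(s))
  byte[2]=0xD3 cont=1 payload=0x53=83: acc |= 83<<0 -> acc=83 shift=7
  byte[3]=0xFC cont=1 payload=0x7C=124: acc |= 124<<7 -> acc=15955 shift=14
  byte[4]=0x89 cont=1 payload=0x09=9: acc |= 9<<14 -> acc=163411 shift=21
  byte[5]=0x75 cont=0 payload=0x75=117: acc |= 117<<21 -> acc=245530195 shift=28 [end]
Varint 2: bytes[2:6] = D3 FC 89 75 -> value 245530195 (4 byte(s))
  byte[6]=0xAF cont=1 payload=0x2F=47: acc |= 47<<0 -> acc=47 shift=7
  byte[7]=0x57 cont=0 payload=0x57=87: acc |= 87<<7 -> acc=11183 shift=14 [end]
Varint 3: bytes[6:8] = AF 57 -> value 11183 (2 byte(s))
  byte[8]=0xC9 cont=1 payload=0x49=73: acc |= 73<<0 -> acc=73 shift=7
  byte[9]=0x98 cont=1 payload=0x18=24: acc |= 24<<7 -> acc=3145 shift=14
  byte[10]=0x4F cont=0 payload=0x4F=79: acc |= 79<<14 -> acc=1297481 shift=21 [end]
Varint 4: bytes[8:11] = C9 98 4F -> value 1297481 (3 byte(s))
  byte[11]=0x8D cont=1 payload=0x0D=13: acc |= 13<<0 -> acc=13 shift=7
  byte[12]=0xCE cont=1 payload=0x4E=78: acc |= 78<<7 -> acc=9997 shift=14
  byte[13]=0x05 cont=0 payload=0x05=5: acc |= 5<<14 -> acc=91917 shift=21 [end]
Varint 5: bytes[11:14] = 8D CE 05 -> value 91917 (3 byte(s))

Answer: 2 4 2 3 3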